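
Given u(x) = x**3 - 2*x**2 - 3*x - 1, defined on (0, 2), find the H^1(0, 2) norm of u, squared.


||u||_{H^1}^2 = 7744/105

The H^1 norm (squared) on an interval (0, L) is
  ||u||_{H^1}^2 = ∫_0^L u(x)^2 dx + ∫_0^L u'(x)^2 dx.
Compute u'(x) = 3*x**2 - 4*x - 3.
Then u(x)^2 = x**6 - 4*x**5 - 2*x**4 + 10*x**3 + 13*x**2 + 6*x + 1 and u'(x)^2 = 9*x**4 - 24*x**3 - 2*x**2 + 24*x + 9.
Integrate each monomial from 0 to 2 using ∫_0^2 c·x^n dx = c·2^(n+1)/(n+1):
  ∫_0^2 u(x)^2 dx = ∫_0^2 (x^6 - 4*x^5 - 2*x^4 + 10*x^3 + 13*x^2 + 6*x + 1) dx. Term by term:
    ∫_0^2 x^6 dx = 128/7;  ∫_0^2 -4*x^5 dx = -128/3;  ∫_0^2 -2*x^4 dx = -64/5;
    ∫_0^2 10*x^3 dx = 40;  ∫_0^2 13*x^2 dx = 104/3;  ∫_0^2 6*x dx = 12;
    ∫_0^2 1 dx = 2.
  Sum: 128/7 − 128/3 − 64/5 + 40 + 104/3 + 12 + 2 = 1802/35.
  ∫_0^2 u'(x)^2 dx = ∫_0^2 (9*x^4 - 24*x^3 - 2*x^2 + 24*x + 9) dx. Term by term:
    ∫_0^2 9*x^4 dx = 288/5;  ∫_0^2 -24*x^3 dx = -96;  ∫_0^2 -2*x^2 dx = -16/3;
    ∫_0^2 24*x dx = 48;  ∫_0^2 9 dx = 18.
  Sum: 288/5 − 96 − 16/3 + 48 + 18 = 334/15.
Adding: ||u||_{H^1}^2 = 1802/35 + 334/15 = 7744/105.


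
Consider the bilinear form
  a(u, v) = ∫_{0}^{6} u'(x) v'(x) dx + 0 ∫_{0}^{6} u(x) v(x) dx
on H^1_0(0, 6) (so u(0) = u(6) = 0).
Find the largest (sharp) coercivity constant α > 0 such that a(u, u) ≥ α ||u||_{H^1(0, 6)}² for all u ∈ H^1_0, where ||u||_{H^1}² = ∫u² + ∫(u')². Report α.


α = π^2/(π^2 + 36)

Coercivity of a(·,·) on H^1_0(0, 6) means a(u, u) ≥ α ||u||_{H^1}² for every u ∈ H^1_0.
The interval has length L = 6, and Poincaré/coercivity depend only on L. Here a(u, u) = ∫(u')² + (0)·∫u².
Here c = 0, so a(u,u) = ∫(u')² alone. The condition a(u,u) ≥ α||u||_{H^1}² reads (1−α)∫(u')² ≥ (α−c)∫u². Any admissible α is ≤ 1 (rapidly oscillating u have ∫u²/∫(u')² → 0), and α = 1 would force 0 ≥ (1−c)∫u², impossible since c < 1; so 1−α > 0. By the sharp Poincaré inequality on H^1_0 of an interval of length L, ∫(u')² ≥ (π/L)²∫u² with equality for the first sine mode sin(π(x−x₀)/L) (x₀ the left endpoint), so the inequality holds for all u iff (1−α)(π/L)² ≥ α − c, i.e. α ≤ ((π/L)² + c)/((π/L)² + 1) = (1 + c(L/π)²)/(1 + (L/π)²). (Direct route, valid since c ≤ 0: Poincaré gives c∫u² ≥ c(L/π)²∫(u')², so a(u,u) ≥ (1 + c(L/π)²)∫(u')², while ||u||_{H^1}² ≤ (1 + (L/π)²)∫(u')²; dividing yields the same α.) With (π/L)² = π^2/36 and c = 0, the largest admissible constant is α = ((π/L)² + c)/((π/L)² + 1).
Simplifying, α = π^2/(π^2 + 36).


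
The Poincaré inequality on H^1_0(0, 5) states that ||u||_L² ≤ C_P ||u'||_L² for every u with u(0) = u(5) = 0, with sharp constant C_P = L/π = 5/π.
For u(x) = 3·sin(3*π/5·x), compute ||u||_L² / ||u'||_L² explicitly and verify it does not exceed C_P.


||u||_L² / ||u'||_L² = 5/(3*π) < C_P = 5/π.

u(x) = 3·sin(3*π/5·x), so u'(x) = 9*π*cos(3*π*x/5)/5.
Writing u(x) = A·sin(kπx/L) with A = 3 and k = 3, use ∫_0^L sin²(kπx/L) dx = L/2 and ∫_0^L cos²(kπx/L) dx = L/2.
u² = 9·sin²(3*π/5·x) and (u')² = 81*π^2/25·cos²(3*π/5·x), and each of sin², cos² integrates to L/2 = 5/2 over (0, 5).
∫_0^5 u² dx = 45/2, so ||u||_L² = 3*sqrt(10)/2.
∫_0^5 (u')² dx = 81*π^2/10, so ||u'||_L² = 9*sqrt(10)*π/10.
Ratio ||u||_L² / ||u'||_L² = 5/(3*π).
Sharp Poincaré constant on H^1_0(0, 5) is C_P = L/π = 5/π, achieved by sin(π/5·x).
This is the k = 3 harmonic; the ratio L/(kπ) is strictly less than C_P = L/π, consistent with the sharp inequality ||u||_L² ≤ C_P ||u'||_L².


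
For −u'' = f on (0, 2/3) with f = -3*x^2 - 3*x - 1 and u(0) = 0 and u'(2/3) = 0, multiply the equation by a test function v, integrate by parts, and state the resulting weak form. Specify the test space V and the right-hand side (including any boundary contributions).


V = {v ∈ H^1(0, 2/3) : v(0) = 0} (test functions vanish at x = 0 where u is specified); weak form: ∫_0^2/3 u'v' dx = ∫_0^2/3 (-3*x^2 - 3*x - 1) v dx for all v ∈ V.

Multiply both sides by a test function v and integrate from 0 to 2/3:
  ∫_0^2/3 −u''(x) v(x) dx = ∫_0^2/3 f(x) v(x) dx.
Integrate the LHS by parts once:
  ∫_0^2/3 −u'' v dx = −[u'(x) v(x)]_0^2/3 + ∫_0^2/3 u'(x) v'(x) dx.
Thus ∫_0^2/3 u'(x) v'(x) dx = ∫_0^2/3 f(x) v(x) dx + [u'(x) v(x)]_0^2/3.
Choose V so that boundary terms are either known or forced to vanish.
Mixed BC: u(0) = 0 (Dirichlet) and u'(2/3) = 0 (Neumann). Define V = {v ∈ H^1(0, 2/3) : v(0) = 0}. Then [u' v]_0^2/3 = u'(2/3)·v(2/3) − u'(0)·0 = 0.
Weak formulation: find u (satisfying any essential BC) such that ∫_0^2/3 u'(x) v'(x) dx = ∫_0^2/3 f v dx for all v ∈ V (Dirichlet at 0 absorbed into V; the Neumann datum at x = 2/3 is zero, so no boundary term remains).
Substituting f(x) = -3*x^2 - 3*x - 1, the right-hand side is ∫_0^2/3 (-3*x^2 - 3*x - 1) v dx.


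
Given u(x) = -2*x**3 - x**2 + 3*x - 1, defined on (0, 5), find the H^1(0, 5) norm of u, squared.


||u||_{H^1}^2 = 3069025/42

The H^1 norm (squared) on an interval (0, L) is
  ||u||_{H^1}^2 = ∫_0^L u(x)^2 dx + ∫_0^L u'(x)^2 dx.
Compute u'(x) = -6*x**2 - 2*x + 3.
Then u(x)^2 = 4*x**6 + 4*x**5 - 11*x**4 - 2*x**3 + 11*x**2 - 6*x + 1 and u'(x)^2 = 36*x**4 + 24*x**3 - 32*x**2 - 12*x + 9.
Integrate each monomial from 0 to 5 using ∫_0^5 c·x^n dx = c·5^(n+1)/(n+1):
  ∫_0^5 u(x)^2 dx = ∫_0^5 (4*x^6 + 4*x^5 - 11*x^4 - 2*x^3 + 11*x^2 - 6*x + 1) dx. Term by term:
    ∫_0^5 4*x^6 dx = 312500/7;  ∫_0^5 4*x^5 dx = 31250/3;  ∫_0^5 -11*x^4 dx = -6875;
    ∫_0^5 -2*x^3 dx = -625/2;  ∫_0^5 11*x^2 dx = 1375/3;  ∫_0^5 -6*x dx = -75;
    ∫_0^5 1 dx = 5.
  Sum: 312500/7 + 31250/3 − 6875 − 625/2 + 1375/3 − 75 + 5 = 675645/14.
  ∫_0^5 u'(x)^2 dx = ∫_0^5 (36*x^4 + 24*x^3 - 32*x^2 - 12*x + 9) dx. Term by term:
    ∫_0^5 36*x^4 dx = 22500;  ∫_0^5 24*x^3 dx = 3750;  ∫_0^5 -32*x^2 dx = -4000/3;
    ∫_0^5 -12*x dx = -150;  ∫_0^5 9 dx = 45.
  Sum: 22500 + 3750 − 4000/3 − 150 + 45 = 74435/3.
Adding: ||u||_{H^1}^2 = 675645/14 + 74435/3 = 3069025/42.


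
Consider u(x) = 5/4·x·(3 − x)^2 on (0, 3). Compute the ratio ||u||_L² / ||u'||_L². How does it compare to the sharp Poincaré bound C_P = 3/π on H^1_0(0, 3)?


||u||_L² / ||u'||_L² = 3*sqrt(14)/14 < C_P = 3/π.

u(x) = 5/4·x·(3 − x)^2, so u'(x) = 15*(x - 3)*(x - 1)/4.
u(x) = 5/4·x·(3 − x)^2 vanishes at x = 0 and x = 3, so u ∈ H^1_0(0, 3). Differentiate via the product rule and integrate the resulting polynomials term by term.
  ∫_0^3 u² dx = ∫_0^3 (25*x^6/16 - 75*x^5/4 + 675*x^4/8 - 675*x^3/4 + 2025*x^2/16) dx. Term by term:
    ∫_0^3 25*x^6/16 dx = 54675/112;  ∫_0^3 -75*x^5/4 dx = -18225/8;  ∫_0^3 675*x^4/8 dx = 32805/8;
    ∫_0^3 -675*x^3/4 dx = -54675/16;  ∫_0^3 2025*x^2/16 dx = 18225/16.
  Sum: 54675/112 − 18225/8 + 32805/8 − 54675/16 + 18225/16 = 3645/112.
  ∫_0^3 (u')² dx = ∫_0^3 (225*x^4/16 - 225*x^3/2 + 2475*x^2/8 - 675*x/2 + 2025/16) dx. Term by term:
    ∫_0^3 225*x^4/16 dx = 10935/16;  ∫_0^3 -225*x^3/2 dx = -18225/8;  ∫_0^3 2475*x^2/8 dx = 22275/8;
    ∫_0^3 -675*x/2 dx = -6075/4;  ∫_0^3 2025/16 dx = 6075/16.
  Sum: 10935/16 − 18225/8 + 22275/8 − 6075/4 + 6075/16 = 405/8.
∫_0^3 u² dx = 3645/112, so ||u||_L² = 27*sqrt(35)/28.
∫_0^3 (u')² dx = 405/8, so ||u'||_L² = 9*sqrt(10)/4.
Ratio ||u||_L² / ||u'||_L² = 3*sqrt(14)/14.
Sharp Poincaré constant on H^1_0(0, 3) is C_P = L/π = 3/π, achieved by sin(π/3·x).
A polynomial bump cannot attain the sharp Poincaré constant (only the first sine eigenfunction does), so the ratio is strictly less than C_P, consistent with ||u||_L² ≤ C_P ||u'||_L².


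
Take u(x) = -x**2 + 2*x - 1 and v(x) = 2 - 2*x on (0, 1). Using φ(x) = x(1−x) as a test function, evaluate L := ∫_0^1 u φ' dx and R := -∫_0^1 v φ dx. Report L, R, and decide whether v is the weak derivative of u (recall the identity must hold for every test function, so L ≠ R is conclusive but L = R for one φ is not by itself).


LHS = -1/6, RHS = -1/6. Yes, v = u' weakly.

u(x) = -x**2 + 2*x - 1, classical derivative u'(x) = 2 - 2*x.
φ(x) = x(1−x), so φ'(x) = 1 - 2*x.
Note φ(0) = φ(1) = 0, so the boundary term u·φ vanishes.
LHS = ∫_0^1 u(x) φ'(x) dx = ∫_0^1 (2*x^3 - 5*x^2 + 4*x - 1) dx. Term by term:
  ∫_0^1 2*x^3 dx = 1/2;  ∫_0^1 -5*x^2 dx = -5/3;  ∫_0^1 4*x dx = 2;
  ∫_0^1 -1 dx = -1.
Sum: 1/2 − 5/3 + 2 − 1 = -1/6.
So LHS = -1/6.
∫_0^1 v(x) φ(x) dx = ∫_0^1 (2*x^3 - 4*x^2 + 2*x) dx. Term by term:
  ∫_0^1 2*x^3 dx = 1/2;  ∫_0^1 -4*x^2 dx = -4/3;  ∫_0^1 2*x dx = 1.
Sum: 1/2 − 4/3 + 1 = 1/6.
So RHS = -∫_0^1 v(x) φ(x) dx = -1/6.
LHS = RHS, so the identity holds for this test φ.
Moreover u is smooth here and v(x) = u'(x) = 2 - 2*x pointwise, so the identity holds for every test function. Hence v is the weak derivative of u.


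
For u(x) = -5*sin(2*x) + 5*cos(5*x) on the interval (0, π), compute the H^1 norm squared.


||u||_{H^1(0,π)}^2 = 5200/21 + 775*π/2

u'(x) = -25*sin(5*x) - 10*cos(2*x).
Expand u² and (u')² and integrate term by term on (0, π), using: for integers n ≥ 1, ∫_0^π sin²(nx) dx = ∫_0^π cos²(nx) dx = π/2; for n ≠ n', ∫_0^π sin(nx)sin(n'x) dx = ∫_0^π cos(nx)cos(n'x) dx = 0; and by product-to-sum, ∫_0^π sin(nx)cos(n'x) dx = ½∫_0^π [sin((n+n')x) + sin((n−n')x)] dx, which is 0 when n+n' is even and 2n/(n²−n'²) when n+n' is odd (it need not vanish on (0, π)).
  u² squared terms: (-5)²·∫sin(2x)² dx = 25·π/2 = 25*π/2;  (5)²·∫cos(5x)² dx = 25·π/2 = 25*π/2.
  u² cross terms: 2·(-5)·(5)·∫sin(2x)·cos(5x) dx = -50·(-4/21) = 200/21.
  So ∫_0^π u² dx = 25*π/2 + 25*π/2 + 200/21 = 200/21 + 25*π.
  (u')² squared terms: (-25)²·∫sin(5x)² dx = 625·π/2 = 625*π/2;  (-10)²·∫cos(2x)² dx = 100·π/2 = 50*π.
  (u')² cross terms: 2·(-25)·(-10)·∫sin(5x)·cos(2x) dx = 500·(10/21) = 5000/21.
  So ∫_0^π (u')² dx = 625*π/2 + 50*π + 5000/21 = 5000/21 + 725*π/2.
||u||_{H^1}^2 = (200/21 + 25*π) + (5000/21 + 725*π/2) = 5200/21 + 775*π/2.


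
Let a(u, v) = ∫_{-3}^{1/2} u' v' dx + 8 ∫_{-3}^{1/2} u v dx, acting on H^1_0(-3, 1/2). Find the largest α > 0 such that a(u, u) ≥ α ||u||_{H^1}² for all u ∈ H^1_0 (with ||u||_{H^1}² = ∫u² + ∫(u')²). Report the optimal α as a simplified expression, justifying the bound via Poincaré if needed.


α = 1

Coercivity of a(·,·) on H^1_0(-3, 1/2) means a(u, u) ≥ α ||u||_{H^1}² for every u ∈ H^1_0.
The interval has length L = 7/2, and Poincaré/coercivity depend only on L. Here a(u, u) = ∫(u')² + (8)·∫u².
Here c = 8 ≥ 1, so a(u,u) = ∫(u')² + c∫u² ≥ ∫(u')² + ∫u² = ||u||_{H^1}², i.e. α = 1 works. No larger α is possible: a(u,u) ≥ α||u||_{H^1}² means (1−α)∫(u')² ≥ (α−c)∫u², and for the modes u_n = sin(nπ(x−x₀)/L) (x₀ the left endpoint) one has ∫u_n²/∫(u_n')² = (L/(nπ))² → 0, so a(u_n,u_n)/||u_n||_{H^1}² → 1. Hence the optimal constant is α = 1.
Therefore α = 1.


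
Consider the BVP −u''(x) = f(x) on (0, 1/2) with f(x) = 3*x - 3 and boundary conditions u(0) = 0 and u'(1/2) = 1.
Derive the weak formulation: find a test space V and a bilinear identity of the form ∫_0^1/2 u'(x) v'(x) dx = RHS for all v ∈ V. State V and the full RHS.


V = {v ∈ H^1(0, 1/2) : v(0) = 0} (test functions vanish at x = 0 where u is specified); weak form: ∫_0^1/2 u'v' dx = ∫_0^1/2 (3*x - 3) v dx + v(1/2) for all v ∈ V.

Multiply both sides by a test function v and integrate from 0 to 1/2:
  ∫_0^1/2 −u''(x) v(x) dx = ∫_0^1/2 f(x) v(x) dx.
Integrate the LHS by parts once:
  ∫_0^1/2 −u'' v dx = −[u'(x) v(x)]_0^1/2 + ∫_0^1/2 u'(x) v'(x) dx.
Thus ∫_0^1/2 u'(x) v'(x) dx = ∫_0^1/2 f(x) v(x) dx + [u'(x) v(x)]_0^1/2.
Choose V so that boundary terms are either known or forced to vanish.
Mixed BC: u(0) = 0 (Dirichlet) and u'(1/2) = 1 (Neumann). Define V = {v ∈ H^1(0, 1/2) : v(0) = 0}. Then [u' v]_0^1/2 = u'(1/2)·v(1/2) − u'(0)·0 = v(1/2).
Weak formulation: find u (satisfying any essential BC) such that ∫_0^1/2 u'(x) v'(x) dx = ∫_0^1/2 f v dx + v(1/2) for all v ∈ V (Dirichlet at 0 absorbed into V; Neumann datum at x = 1/2 contributes the boundary term).
Substituting f(x) = 3*x - 3, the right-hand side is ∫_0^1/2 (3*x - 3) v dx + v(1/2).


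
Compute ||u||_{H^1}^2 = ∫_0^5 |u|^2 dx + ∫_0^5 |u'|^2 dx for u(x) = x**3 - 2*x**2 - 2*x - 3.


||u||_{H^1}^2 = 175555/42

The H^1 norm (squared) on an interval (0, L) is
  ||u||_{H^1}^2 = ∫_0^L u(x)^2 dx + ∫_0^L u'(x)^2 dx.
Compute u'(x) = 3*x**2 - 4*x - 2.
Then u(x)^2 = x**6 - 4*x**5 + 2*x**3 + 16*x**2 + 12*x + 9 and u'(x)^2 = 9*x**4 - 24*x**3 + 4*x**2 + 16*x + 4.
Integrate each monomial from 0 to 5 using ∫_0^5 c·x^n dx = c·5^(n+1)/(n+1):
  ∫_0^5 u(x)^2 dx = ∫_0^5 (x^6 - 4*x^5 + 2*x^3 + 16*x^2 + 12*x + 9) dx. Term by term:
    ∫_0^5 x^6 dx = 78125/7;  ∫_0^5 -4*x^5 dx = -31250/3;  ∫_0^5 2*x^3 dx = 625/2;
    ∫_0^5 16*x^2 dx = 2000/3;  ∫_0^5 12*x dx = 150;  ∫_0^5 9 dx = 45.
  Sum: 78125/7 − 31250/3 + 625/2 + 2000/3 + 150 + 45 = 26855/14.
  ∫_0^5 u'(x)^2 dx = ∫_0^5 (9*x^4 - 24*x^3 + 4*x^2 + 16*x + 4) dx. Term by term:
    ∫_0^5 9*x^4 dx = 5625;  ∫_0^5 -24*x^3 dx = -3750;  ∫_0^5 4*x^2 dx = 500/3;
    ∫_0^5 16*x dx = 200;  ∫_0^5 4 dx = 20.
  Sum: 5625 − 3750 + 500/3 + 200 + 20 = 6785/3.
Adding: ||u||_{H^1}^2 = 26855/14 + 6785/3 = 175555/42.


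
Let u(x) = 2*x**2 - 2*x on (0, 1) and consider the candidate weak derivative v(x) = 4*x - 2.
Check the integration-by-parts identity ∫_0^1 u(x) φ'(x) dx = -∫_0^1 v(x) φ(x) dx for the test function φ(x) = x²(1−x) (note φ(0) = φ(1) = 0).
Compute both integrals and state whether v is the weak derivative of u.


LHS = -1/30, RHS = -1/30. Yes, v = u' weakly.

u(x) = 2*x**2 - 2*x, classical derivative u'(x) = 4*x - 2.
φ(x) = x²(1−x), so φ'(x) = x*(2 - 3*x).
Note φ(0) = φ(1) = 0, so the boundary term u·φ vanishes.
LHS = ∫_0^1 u(x) φ'(x) dx = ∫_0^1 (-6*x^4 + 10*x^3 - 4*x^2) dx. Term by term:
  ∫_0^1 -6*x^4 dx = -6/5;  ∫_0^1 10*x^3 dx = 5/2;  ∫_0^1 -4*x^2 dx = -4/3.
Sum: -6/5 + 5/2 − 4/3 = -1/30.
So LHS = -1/30.
∫_0^1 v(x) φ(x) dx = ∫_0^1 (-4*x^4 + 6*x^3 - 2*x^2) dx. Term by term:
  ∫_0^1 -4*x^4 dx = -4/5;  ∫_0^1 6*x^3 dx = 3/2;  ∫_0^1 -2*x^2 dx = -2/3.
Sum: -4/5 + 3/2 − 2/3 = 1/30.
So RHS = -∫_0^1 v(x) φ(x) dx = -1/30.
LHS = RHS, so the identity holds for this test φ.
Moreover u is smooth here and v(x) = u'(x) = 4*x - 2 pointwise, so the identity holds for every test function. Hence v is the weak derivative of u.


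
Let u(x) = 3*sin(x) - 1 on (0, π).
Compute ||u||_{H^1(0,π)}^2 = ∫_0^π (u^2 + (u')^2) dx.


||u||_{H^1(0,π)}^2 = -12 + 10*π

u'(x) = 3*cos(x).
Expand u² and (u')² and integrate term by term on (0, π), using: for integers n ≥ 1, ∫_0^π sin²(nx) dx = ∫_0^π cos²(nx) dx = π/2; for n ≠ n', ∫_0^π sin(nx)sin(n'x) dx = ∫_0^π cos(nx)cos(n'x) dx = 0; and by product-to-sum, ∫_0^π sin(nx)cos(n'x) dx = ½∫_0^π [sin((n+n')x) + sin((n−n')x)] dx, which is 0 when n+n' is even and 2n/(n²−n'²) when n+n' is odd (it need not vanish on (0, π)). For the constant mode: ∫_0^π 1 dx = π, ∫_0^π cos(nx) dx = 0, ∫_0^π sin(nx) dx = (1−(−1)^n)/n.
  u² squared terms: (-1)²·∫1 dx = 1·π = π;  (3)²·∫sin(x)² dx = 9·π/2 = 9*π/2.
  u² cross terms: 2·(-1)·(3)·∫1·sin(x) dx = -6·(2) = -12.
  So ∫_0^π u² dx = π + 9*π/2 − 12 = -12 + 11*π/2.
  (u')² squared terms: (3)²·∫cos(x)² dx = 9·π/2 = 9*π/2.
  So ∫_0^π (u')² dx = 9*π/2.
||u||_{H^1}^2 = (-12 + 11*π/2) + (9*π/2) = -12 + 10*π.


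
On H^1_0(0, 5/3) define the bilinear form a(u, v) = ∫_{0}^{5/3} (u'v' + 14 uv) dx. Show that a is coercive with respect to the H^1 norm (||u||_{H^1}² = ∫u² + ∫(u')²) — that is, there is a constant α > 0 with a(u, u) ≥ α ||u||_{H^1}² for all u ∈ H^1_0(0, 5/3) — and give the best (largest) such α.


α = 1

Coercivity of a(·,·) on H^1_0(0, 5/3) means a(u, u) ≥ α ||u||_{H^1}² for every u ∈ H^1_0.
The interval has length L = 5/3, and Poincaré/coercivity depend only on L. Here a(u, u) = ∫(u')² + (14)·∫u².
Here c = 14 ≥ 1, so a(u,u) = ∫(u')² + c∫u² ≥ ∫(u')² + ∫u² = ||u||_{H^1}², i.e. α = 1 works. No larger α is possible: a(u,u) ≥ α||u||_{H^1}² means (1−α)∫(u')² ≥ (α−c)∫u², and for the modes u_n = sin(nπ(x−x₀)/L) (x₀ the left endpoint) one has ∫u_n²/∫(u_n')² = (L/(nπ))² → 0, so a(u_n,u_n)/||u_n||_{H^1}² → 1. Hence the optimal constant is α = 1.
Therefore α = 1.


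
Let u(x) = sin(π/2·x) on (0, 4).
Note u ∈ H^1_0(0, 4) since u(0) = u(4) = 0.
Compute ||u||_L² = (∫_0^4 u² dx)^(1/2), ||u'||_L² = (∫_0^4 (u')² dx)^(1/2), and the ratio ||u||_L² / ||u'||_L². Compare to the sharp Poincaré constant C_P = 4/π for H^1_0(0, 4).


||u||_L² / ||u'||_L² = 2/π < C_P = 4/π.

u(x) = sin(π/2·x), so u'(x) = π*cos(π*x/2)/2.
Writing u(x) = A·sin(kπx/L) with A = 1 and k = 2, use ∫_0^L sin²(kπx/L) dx = L/2 and ∫_0^L cos²(kπx/L) dx = L/2.
u² = 1·sin²(π/2·x) and (u')² = π^2/4·cos²(π/2·x), and each of sin², cos² integrates to L/2 = 2 over (0, 4).
∫_0^4 u² dx = 2, so ||u||_L² = sqrt(2).
∫_0^4 (u')² dx = π^2/2, so ||u'||_L² = sqrt(2)*π/2.
Ratio ||u||_L² / ||u'||_L² = 2/π.
Sharp Poincaré constant on H^1_0(0, 4) is C_P = L/π = 4/π, achieved by sin(π/4·x).
This is the k = 2 harmonic; the ratio L/(kπ) is strictly less than C_P = L/π, consistent with the sharp inequality ||u||_L² ≤ C_P ||u'||_L².


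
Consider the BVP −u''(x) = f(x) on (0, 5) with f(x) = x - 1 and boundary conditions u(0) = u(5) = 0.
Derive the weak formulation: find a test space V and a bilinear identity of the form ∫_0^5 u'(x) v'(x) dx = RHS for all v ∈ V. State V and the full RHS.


V = H^1_0(0, 5) (so v(0) = v(5) = 0); weak form: ∫_0^5 u'v' dx = ∫_0^5 (x - 1) v dx for all v ∈ V.

Multiply both sides by a test function v and integrate from 0 to 5:
  ∫_0^5 −u''(x) v(x) dx = ∫_0^5 f(x) v(x) dx.
Integrate the LHS by parts once:
  ∫_0^5 −u'' v dx = −[u'(x) v(x)]_0^5 + ∫_0^5 u'(x) v'(x) dx.
Thus ∫_0^5 u'(x) v'(x) dx = ∫_0^5 f(x) v(x) dx + [u'(x) v(x)]_0^5.
Choose V so that boundary terms are either known or forced to vanish.
u is Dirichlet: u(0) = u(5) = 0. Let V = H^1_0(0, 5); then v(0) = v(5) = 0, and [u' v]_0^5 = 0.
Weak formulation: find u (satisfying any essential BC) such that ∫_0^5 u'(x) v'(x) dx = ∫_0^5 f v dx for all v ∈ V.
Substituting f(x) = x - 1, the right-hand side is ∫_0^5 (x - 1) v dx.


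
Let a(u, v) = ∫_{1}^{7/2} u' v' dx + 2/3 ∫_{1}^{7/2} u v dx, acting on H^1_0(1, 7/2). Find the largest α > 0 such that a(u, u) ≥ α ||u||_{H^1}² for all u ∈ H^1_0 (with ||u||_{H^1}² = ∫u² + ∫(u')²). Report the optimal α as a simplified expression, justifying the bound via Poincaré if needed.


α = 2*(25 + 6*π^2)/(3*(25 + 4*π^2))

Coercivity of a(·,·) on H^1_0(1, 7/2) means a(u, u) ≥ α ||u||_{H^1}² for every u ∈ H^1_0.
The interval has length L = 5/2, and Poincaré/coercivity depend only on L. Here a(u, u) = ∫(u')² + (2/3)·∫u².
Here 0 < c = 2/3 < 1. The condition a(u,u) ≥ α||u||_{H^1}² reads (1−α)∫(u')² ≥ (α−c)∫u². Any admissible α is ≤ 1 (rapidly oscillating u have ∫u²/∫(u')² → 0), and α = 1 would force 0 ≥ (1−c)∫u², impossible since c < 1; so 1−α > 0. By the sharp Poincaré inequality on H^1_0 of an interval of length L, ∫(u')² ≥ (π/L)²∫u² with equality for the first sine mode sin(π(x−x₀)/L) (x₀ the left endpoint), so the inequality holds for all u iff (1−α)(π/L)² ≥ α − c, i.e. α ≤ ((π/L)² + c)/((π/L)² + 1) = (1 + c(L/π)²)/(1 + (L/π)²). With (π/L)² = 4*π^2/25 and c = 2/3, the largest admissible constant is α = ((π/L)² + c)/((π/L)² + 1).
Simplifying, α = 2*(25 + 6*π^2)/(3*(25 + 4*π^2)).


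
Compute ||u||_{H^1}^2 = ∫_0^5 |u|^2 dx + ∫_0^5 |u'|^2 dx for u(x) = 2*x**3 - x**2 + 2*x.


||u||_{H^1}^2 = 1243820/21

The H^1 norm (squared) on an interval (0, L) is
  ||u||_{H^1}^2 = ∫_0^L u(x)^2 dx + ∫_0^L u'(x)^2 dx.
Compute u'(x) = 6*x**2 - 2*x + 2.
Then u(x)^2 = 4*x**6 - 4*x**5 + 9*x**4 - 4*x**3 + 4*x**2 and u'(x)^2 = 36*x**4 - 24*x**3 + 28*x**2 - 8*x + 4.
Integrate each monomial from 0 to 5 using ∫_0^5 c·x^n dx = c·5^(n+1)/(n+1):
  ∫_0^5 u(x)^2 dx = ∫_0^5 (4*x^6 - 4*x^5 + 9*x^4 - 4*x^3 + 4*x^2) dx. Term by term:
    ∫_0^5 4*x^6 dx = 312500/7;  ∫_0^5 -4*x^5 dx = -31250/3;  ∫_0^5 9*x^4 dx = 5625;
    ∫_0^5 -4*x^3 dx = -625;  ∫_0^5 4*x^2 dx = 500/3.
  Sum: 312500/7 − 31250/3 + 5625 − 625 + 500/3 = 275750/7.
  ∫_0^5 u'(x)^2 dx = ∫_0^5 (36*x^4 - 24*x^3 + 28*x^2 - 8*x + 4) dx. Term by term:
    ∫_0^5 36*x^4 dx = 22500;  ∫_0^5 -24*x^3 dx = -3750;  ∫_0^5 28*x^2 dx = 3500/3;
    ∫_0^5 -8*x dx = -100;  ∫_0^5 4 dx = 20.
  Sum: 22500 − 3750 + 3500/3 − 100 + 20 = 59510/3.
Adding: ||u||_{H^1}^2 = 275750/7 + 59510/3 = 1243820/21.


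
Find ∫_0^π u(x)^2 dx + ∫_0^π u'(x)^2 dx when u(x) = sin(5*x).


||u||_{H^1(0,π)}^2 = 13*π

u'(x) = 5*cos(5*x).
Expand u² and (u')² and integrate term by term on (0, π), using: for integers n ≥ 1, ∫_0^π sin²(nx) dx = ∫_0^π cos²(nx) dx = π/2; for n ≠ n', ∫_0^π sin(nx)sin(n'x) dx = ∫_0^π cos(nx)cos(n'x) dx = 0; and by product-to-sum, ∫_0^π sin(nx)cos(n'x) dx = ½∫_0^π [sin((n+n')x) + sin((n−n')x)] dx, which is 0 when n+n' is even and 2n/(n²−n'²) when n+n' is odd (it need not vanish on (0, π)).
  u² squared terms: (1)²·∫sin(5x)² dx = 1·π/2 = π/2.
  So ∫_0^π u² dx = π/2.
  (u')² squared terms: (5)²·∫cos(5x)² dx = 25·π/2 = 25*π/2.
  So ∫_0^π (u')² dx = 25*π/2.
||u||_{H^1}^2 = (π/2) + (25*π/2) = 13*π.


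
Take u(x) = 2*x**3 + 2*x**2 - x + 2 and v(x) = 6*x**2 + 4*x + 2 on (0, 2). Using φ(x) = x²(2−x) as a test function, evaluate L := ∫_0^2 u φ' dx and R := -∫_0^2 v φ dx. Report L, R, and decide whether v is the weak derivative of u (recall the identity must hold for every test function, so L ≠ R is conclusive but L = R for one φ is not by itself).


LHS = -268/15, RHS = -328/15. No, v is not the weak derivative of u.

u(x) = 2*x**3 + 2*x**2 - x + 2, classical derivative u'(x) = 6*x**2 + 4*x - 1.
φ(x) = x²(2−x), so φ'(x) = x*(4 - 3*x).
Note φ(0) = φ(2) = 0, so the boundary term u·φ vanishes.
LHS = ∫_0^2 u(x) φ'(x) dx = ∫_0^2 (-6*x^5 + 2*x^4 + 11*x^3 - 10*x^2 + 8*x) dx. Term by term:
  ∫_0^2 -6*x^5 dx = -64;  ∫_0^2 2*x^4 dx = 64/5;  ∫_0^2 11*x^3 dx = 44;
  ∫_0^2 -10*x^2 dx = -80/3;  ∫_0^2 8*x dx = 16.
Sum: -64 + 64/5 + 44 − 80/3 + 16 = -268/15.
So LHS = -268/15.
∫_0^2 v(x) φ(x) dx = ∫_0^2 (-6*x^5 + 8*x^4 + 6*x^3 + 4*x^2) dx. Term by term:
  ∫_0^2 -6*x^5 dx = -64;  ∫_0^2 8*x^4 dx = 256/5;  ∫_0^2 6*x^3 dx = 24;
  ∫_0^2 4*x^2 dx = 32/3.
Sum: -64 + 256/5 + 24 + 32/3 = 328/15.
So RHS = -∫_0^2 v(x) φ(x) dx = -328/15.
LHS − RHS = 4 ≠ 0, so the identity fails.
(For a valid weak derivative the identity must hold for EVERY test function, in particular this one. The failure shows v is NOT the weak derivative of u.)
Correct weak derivative would be u'(x) = 6*x**2 + 4*x - 1.


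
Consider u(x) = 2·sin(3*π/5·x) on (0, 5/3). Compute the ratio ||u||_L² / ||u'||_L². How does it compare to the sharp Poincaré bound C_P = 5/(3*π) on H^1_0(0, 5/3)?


||u||_L² / ||u'||_L² = 5/(3*π) = C_P.

u(x) = 2·sin(3*π/5·x), so u'(x) = 6*π*cos(3*π*x/5)/5.
Writing u(x) = A·sin(kπx/L) with A = 2 and k = 1, use ∫_0^L sin²(kπx/L) dx = L/2 and ∫_0^L cos²(kπx/L) dx = L/2.
u² = 4·sin²(3*π/5·x) and (u')² = 36*π^2/25·cos²(3*π/5·x), and each of sin², cos² integrates to L/2 = 5/6 over (0, 5/3).
∫_0^5/3 u² dx = 10/3, so ||u||_L² = sqrt(30)/3.
∫_0^5/3 (u')² dx = 6*π^2/5, so ||u'||_L² = sqrt(30)*π/5.
Ratio ||u||_L² / ||u'||_L² = 5/(3*π).
Sharp Poincaré constant on H^1_0(0, 5/3) is C_P = L/π = 5/(3*π), achieved by sin(3*π/5·x).
This is the k = 1 eigenfunction (up to amplitude), so the ratio equals the sharp Poincaré constant exactly.


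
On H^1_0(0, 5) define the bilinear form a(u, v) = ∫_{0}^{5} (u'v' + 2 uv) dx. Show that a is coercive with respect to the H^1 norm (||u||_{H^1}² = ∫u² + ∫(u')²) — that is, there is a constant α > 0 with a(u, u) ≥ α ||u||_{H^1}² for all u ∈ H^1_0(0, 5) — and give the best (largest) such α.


α = 1

Coercivity of a(·,·) on H^1_0(0, 5) means a(u, u) ≥ α ||u||_{H^1}² for every u ∈ H^1_0.
The interval has length L = 5, and Poincaré/coercivity depend only on L. Here a(u, u) = ∫(u')² + (2)·∫u².
Here c = 2 ≥ 1, so a(u,u) = ∫(u')² + c∫u² ≥ ∫(u')² + ∫u² = ||u||_{H^1}², i.e. α = 1 works. No larger α is possible: a(u,u) ≥ α||u||_{H^1}² means (1−α)∫(u')² ≥ (α−c)∫u², and for the modes u_n = sin(nπ(x−x₀)/L) (x₀ the left endpoint) one has ∫u_n²/∫(u_n')² = (L/(nπ))² → 0, so a(u_n,u_n)/||u_n||_{H^1}² → 1. Hence the optimal constant is α = 1.
Therefore α = 1.


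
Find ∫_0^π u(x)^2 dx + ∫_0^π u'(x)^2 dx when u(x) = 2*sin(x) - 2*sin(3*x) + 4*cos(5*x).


||u||_{H^1(0,π)}^2 = 232*π

u'(x) = -20*sin(5*x) + 2*cos(x) - 6*cos(3*x).
Expand u² and (u')² and integrate term by term on (0, π), using: for integers n ≥ 1, ∫_0^π sin²(nx) dx = ∫_0^π cos²(nx) dx = π/2; for n ≠ n', ∫_0^π sin(nx)sin(n'x) dx = ∫_0^π cos(nx)cos(n'x) dx = 0; and by product-to-sum, ∫_0^π sin(nx)cos(n'x) dx = ½∫_0^π [sin((n+n')x) + sin((n−n')x)] dx, which is 0 when n+n' is even and 2n/(n²−n'²) when n+n' is odd (it need not vanish on (0, π)).
  u² squared terms: (-2)²·∫sin(3x)² dx = 4·π/2 = 2*π;  (2)²·∫sin(x)² dx = 4·π/2 = 2*π;  (4)²·∫cos(5x)² dx = 16·π/2 = 8*π.
  u² cross terms: 2·(-2)·(2)·∫sin(3x)·sin(x) dx = -8·(0) = 0;  2·(-2)·(4)·∫sin(3x)·cos(5x) dx = -16·(0) = 0;  2·(2)·(4)·∫sin(x)·cos(5x) dx = 16·(0) = 0.
  So ∫_0^π u² dx = 2*π + 2*π + 8*π + 0 + 0 + 0 = 12*π.
  (u')² squared terms: (-20)²·∫sin(5x)² dx = 400·π/2 = 200*π;  (-6)²·∫cos(3x)² dx = 36·π/2 = 18*π;  (2)²·∫cos(x)² dx = 4·π/2 = 2*π.
  (u')² cross terms: 2·(-20)·(-6)·∫sin(5x)·cos(3x) dx = 240·(0) = 0;  2·(-20)·(2)·∫sin(5x)·cos(x) dx = -80·(0) = 0;  2·(-6)·(2)·∫cos(3x)·cos(x) dx = -24·(0) = 0.
  So ∫_0^π (u')² dx = 200*π + 18*π + 2*π + 0 + 0 + 0 = 220*π.
||u||_{H^1}^2 = (12*π) + (220*π) = 232*π.


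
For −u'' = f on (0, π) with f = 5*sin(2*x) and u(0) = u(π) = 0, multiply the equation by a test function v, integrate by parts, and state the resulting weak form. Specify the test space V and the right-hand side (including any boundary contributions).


V = H^1_0(0, π) (so v(0) = v(π) = 0); weak form: ∫_0^π u'v' dx = ∫_0^π (5*sin(2*x)) v dx for all v ∈ V.

Multiply both sides by a test function v and integrate from 0 to π:
  ∫_0^π −u''(x) v(x) dx = ∫_0^π f(x) v(x) dx.
Integrate the LHS by parts once:
  ∫_0^π −u'' v dx = −[u'(x) v(x)]_0^π + ∫_0^π u'(x) v'(x) dx.
Thus ∫_0^π u'(x) v'(x) dx = ∫_0^π f(x) v(x) dx + [u'(x) v(x)]_0^π.
Choose V so that boundary terms are either known or forced to vanish.
u is Dirichlet: u(0) = u(π) = 0. Let V = H^1_0(0, π); then v(0) = v(π) = 0, and [u' v]_0^π = 0.
Weak formulation: find u (satisfying any essential BC) such that ∫_0^π u'(x) v'(x) dx = ∫_0^π f v dx for all v ∈ V.
Substituting f(x) = 5*sin(2*x), the right-hand side is ∫_0^π (5*sin(2*x)) v dx.


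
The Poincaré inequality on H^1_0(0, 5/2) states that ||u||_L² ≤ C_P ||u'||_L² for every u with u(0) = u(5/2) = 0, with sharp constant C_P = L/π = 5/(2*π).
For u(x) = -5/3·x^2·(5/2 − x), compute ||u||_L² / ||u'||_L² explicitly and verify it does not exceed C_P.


||u||_L² / ||u'||_L² = 5*sqrt(14)/28 < C_P = 5/(2*π).

u(x) = -5/3·x^2·(5/2 − x), so u'(x) = 5*x*(3*x - 5)/3.
u(x) = -5/3·x^2·(5/2 − x) vanishes at x = 0 and x = 5/2, so u ∈ H^1_0(0, 5/2). Differentiate via the product rule and integrate the resulting polynomials term by term.
  ∫_0^5/2 u² dx = ∫_0^5/2 (25*x^6/9 - 125*x^5/9 + 625*x^4/36) dx. Term by term:
    ∫_0^5/2 25*x^6/9 dx = 1953125/8064;  ∫_0^5/2 -125*x^5/9 dx = -1953125/3456;  ∫_0^5/2 625*x^4/36 dx = 390625/1152.
  Sum: 1953125/8064 − 1953125/3456 + 390625/1152 = 390625/24192.
  ∫_0^5/2 (u')² dx = ∫_0^5/2 (25*x^4 - 250*x^3/3 + 625*x^2/9) dx. Term by term:
    ∫_0^5/2 25*x^4 dx = 15625/32;  ∫_0^5/2 -250*x^3/3 dx = -78125/96;  ∫_0^5/2 625*x^2/9 dx = 78125/216.
  Sum: 15625/32 − 78125/96 + 78125/216 = 15625/432.
∫_0^5/2 u² dx = 390625/24192, so ||u||_L² = 625*sqrt(42)/1008.
∫_0^5/2 (u')² dx = 15625/432, so ||u'||_L² = 125*sqrt(3)/36.
Ratio ||u||_L² / ||u'||_L² = 5*sqrt(14)/28.
Sharp Poincaré constant on H^1_0(0, 5/2) is C_P = L/π = 5/(2*π), achieved by sin(2*π/5·x).
A polynomial bump cannot attain the sharp Poincaré constant (only the first sine eigenfunction does), so the ratio is strictly less than C_P, consistent with ||u||_L² ≤ C_P ||u'||_L².


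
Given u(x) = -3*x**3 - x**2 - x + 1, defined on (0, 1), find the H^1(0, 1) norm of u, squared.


||u||_{H^1}^2 = 1326/35

The H^1 norm (squared) on an interval (0, L) is
  ||u||_{H^1}^2 = ∫_0^L u(x)^2 dx + ∫_0^L u'(x)^2 dx.
Compute u'(x) = -9*x**2 - 2*x - 1.
Then u(x)^2 = 9*x**6 + 6*x**5 + 7*x**4 - 4*x**3 - x**2 - 2*x + 1 and u'(x)^2 = 81*x**4 + 36*x**3 + 22*x**2 + 4*x + 1.
Integrate each monomial from 0 to 1 using ∫_0^1 c·x^n dx = c·1^(n+1)/(n+1):
  ∫_0^1 u(x)^2 dx = ∫_0^1 (9*x^6 + 6*x^5 + 7*x^4 - 4*x^3 - x^2 - 2*x + 1) dx. Term by term:
    ∫_0^1 9*x^6 dx = 9/7;  ∫_0^1 6*x^5 dx = 1;  ∫_0^1 7*x^4 dx = 7/5;
    ∫_0^1 -4*x^3 dx = -1;  ∫_0^1 -x^2 dx = -1/3;  ∫_0^1 -2*x dx = -1;
    ∫_0^1 1 dx = 1.
  Sum: 9/7 + 1 + 7/5 − 1 − 1/3 − 1 + 1 = 247/105.
  ∫_0^1 u'(x)^2 dx = ∫_0^1 (81*x^4 + 36*x^3 + 22*x^2 + 4*x + 1) dx. Term by term:
    ∫_0^1 81*x^4 dx = 81/5;  ∫_0^1 36*x^3 dx = 9;  ∫_0^1 22*x^2 dx = 22/3;
    ∫_0^1 4*x dx = 2;  ∫_0^1 1 dx = 1.
  Sum: 81/5 + 9 + 22/3 + 2 + 1 = 533/15.
Adding: ||u||_{H^1}^2 = 247/105 + 533/15 = 1326/35.


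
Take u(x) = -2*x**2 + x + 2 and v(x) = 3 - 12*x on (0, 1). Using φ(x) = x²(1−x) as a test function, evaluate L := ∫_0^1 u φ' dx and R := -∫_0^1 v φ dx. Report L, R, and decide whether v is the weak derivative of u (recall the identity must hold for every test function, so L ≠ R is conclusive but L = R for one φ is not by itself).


LHS = 7/60, RHS = 7/20. No, v is not the weak derivative of u.

u(x) = -2*x**2 + x + 2, classical derivative u'(x) = 1 - 4*x.
φ(x) = x²(1−x), so φ'(x) = x*(2 - 3*x).
Note φ(0) = φ(1) = 0, so the boundary term u·φ vanishes.
LHS = ∫_0^1 u(x) φ'(x) dx = ∫_0^1 (6*x^4 - 7*x^3 - 4*x^2 + 4*x) dx. Term by term:
  ∫_0^1 6*x^4 dx = 6/5;  ∫_0^1 -7*x^3 dx = -7/4;  ∫_0^1 -4*x^2 dx = -4/3;
  ∫_0^1 4*x dx = 2.
Sum: 6/5 − 7/4 − 4/3 + 2 = 7/60.
So LHS = 7/60.
∫_0^1 v(x) φ(x) dx = ∫_0^1 (12*x^4 - 15*x^3 + 3*x^2) dx. Term by term:
  ∫_0^1 12*x^4 dx = 12/5;  ∫_0^1 -15*x^3 dx = -15/4;  ∫_0^1 3*x^2 dx = 1.
Sum: 12/5 − 15/4 + 1 = -7/20.
So RHS = -∫_0^1 v(x) φ(x) dx = 7/20.
LHS − RHS = -7/30 ≠ 0, so the identity fails.
(For a valid weak derivative the identity must hold for EVERY test function, in particular this one. The failure shows v is NOT the weak derivative of u.)
Correct weak derivative would be u'(x) = 1 - 4*x.


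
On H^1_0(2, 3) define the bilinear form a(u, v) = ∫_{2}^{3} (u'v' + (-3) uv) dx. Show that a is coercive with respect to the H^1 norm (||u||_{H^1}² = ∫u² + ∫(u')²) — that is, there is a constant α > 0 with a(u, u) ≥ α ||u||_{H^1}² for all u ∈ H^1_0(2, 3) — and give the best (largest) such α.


α = (-3 + π^2)/(1 + π^2)

Coercivity of a(·,·) on H^1_0(2, 3) means a(u, u) ≥ α ||u||_{H^1}² for every u ∈ H^1_0.
The interval has length L = 1, and Poincaré/coercivity depend only on L. Here a(u, u) = ∫(u')² + (-3)·∫u².
Here c = -3 < 0 with |c| < (π/L)² = π^2, so coercivity still holds. The condition a(u,u) ≥ α||u||_{H^1}² reads (1−α)∫(u')² ≥ (α−c)∫u². Any admissible α is ≤ 1 (rapidly oscillating u have ∫u²/∫(u')² → 0), and α = 1 would force 0 ≥ (1−c)∫u², impossible since c < 1; so 1−α > 0. By the sharp Poincaré inequality on H^1_0 of an interval of length L, ∫(u')² ≥ (π/L)²∫u² with equality for the first sine mode sin(π(x−x₀)/L) (x₀ the left endpoint), so the inequality holds for all u iff (1−α)(π/L)² ≥ α − c, i.e. α ≤ ((π/L)² + c)/((π/L)² + 1) = (1 + c(L/π)²)/(1 + (L/π)²). (Direct route, valid since c ≤ 0: Poincaré gives c∫u² ≥ c(L/π)²∫(u')², so a(u,u) ≥ (1 + c(L/π)²)∫(u')², while ||u||_{H^1}² ≤ (1 + (L/π)²)∫(u')²; dividing yields the same α.) With (π/L)² = π^2 and c = -3, the largest admissible constant is α = ((π/L)² + c)/((π/L)² + 1).
Simplifying, α = (-3 + π^2)/(1 + π^2).


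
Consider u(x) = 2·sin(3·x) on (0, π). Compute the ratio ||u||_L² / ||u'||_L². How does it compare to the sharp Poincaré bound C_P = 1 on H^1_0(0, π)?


||u||_L² / ||u'||_L² = 1/3 < C_P = 1.

u(x) = 2·sin(3·x), so u'(x) = 6*cos(3*x).
Writing u(x) = A·sin(kπx/L) with A = 2 and k = 3, use ∫_0^L sin²(kπx/L) dx = L/2 and ∫_0^L cos²(kπx/L) dx = L/2.
u² = 4·sin²(3·x) and (u')² = 36·cos²(3·x), and each of sin², cos² integrates to L/2 = π/2 over (0, π).
∫_0^π u² dx = 2*π, so ||u||_L² = sqrt(2)*sqrt(π).
∫_0^π (u')² dx = 18*π, so ||u'||_L² = 3*sqrt(2)*sqrt(π).
Ratio ||u||_L² / ||u'||_L² = 1/3.
Sharp Poincaré constant on H^1_0(0, π) is C_P = L/π = 1, achieved by sin(x).
This is the k = 3 harmonic; the ratio L/(kπ) is strictly less than C_P = L/π, consistent with the sharp inequality ||u||_L² ≤ C_P ||u'||_L².


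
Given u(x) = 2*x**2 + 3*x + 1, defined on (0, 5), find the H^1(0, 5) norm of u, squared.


||u||_{H^1}^2 = 18025/3

The H^1 norm (squared) on an interval (0, L) is
  ||u||_{H^1}^2 = ∫_0^L u(x)^2 dx + ∫_0^L u'(x)^2 dx.
Compute u'(x) = 4*x + 3.
Then u(x)^2 = 4*x**4 + 12*x**3 + 13*x**2 + 6*x + 1 and u'(x)^2 = 16*x**2 + 24*x + 9.
Integrate each monomial from 0 to 5 using ∫_0^5 c·x^n dx = c·5^(n+1)/(n+1):
  ∫_0^5 u(x)^2 dx = ∫_0^5 (4*x^4 + 12*x^3 + 13*x^2 + 6*x + 1) dx. Term by term:
    ∫_0^5 4*x^4 dx = 2500;  ∫_0^5 12*x^3 dx = 1875;  ∫_0^5 13*x^2 dx = 1625/3;
    ∫_0^5 6*x dx = 75;  ∫_0^5 1 dx = 5.
  Sum: 2500 + 1875 + 1625/3 + 75 + 5 = 14990/3.
  ∫_0^5 u'(x)^2 dx = ∫_0^5 (16*x^2 + 24*x + 9) dx. Term by term:
    ∫_0^5 16*x^2 dx = 2000/3;  ∫_0^5 24*x dx = 300;  ∫_0^5 9 dx = 45.
  Sum: 2000/3 + 300 + 45 = 3035/3.
Adding: ||u||_{H^1}^2 = 14990/3 + 3035/3 = 18025/3.


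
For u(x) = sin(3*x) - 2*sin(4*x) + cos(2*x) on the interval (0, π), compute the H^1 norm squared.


||u||_{H^1(0,π)}^2 = 12 + 83*π/2

u'(x) = -2*sin(2*x) + 3*cos(3*x) - 8*cos(4*x).
Expand u² and (u')² and integrate term by term on (0, π), using: for integers n ≥ 1, ∫_0^π sin²(nx) dx = ∫_0^π cos²(nx) dx = π/2; for n ≠ n', ∫_0^π sin(nx)sin(n'x) dx = ∫_0^π cos(nx)cos(n'x) dx = 0; and by product-to-sum, ∫_0^π sin(nx)cos(n'x) dx = ½∫_0^π [sin((n+n')x) + sin((n−n')x)] dx, which is 0 when n+n' is even and 2n/(n²−n'²) when n+n' is odd (it need not vanish on (0, π)).
  u² squared terms: (-2)²·∫sin(4x)² dx = 4·π/2 = 2*π;  (1)²·∫cos(2x)² dx = 1·π/2 = π/2;  (1)²·∫sin(3x)² dx = 1·π/2 = π/2.
  u² cross terms: 2·(-2)·(1)·∫sin(4x)·cos(2x) dx = -4·(0) = 0;  2·(-2)·(1)·∫sin(4x)·sin(3x) dx = -4·(0) = 0;  2·(1)·(1)·∫cos(2x)·sin(3x) dx = 2·(6/5) = 12/5.
  So ∫_0^π u² dx = 2*π + π/2 + π/2 + 0 + 0 + 12/5 = 12/5 + 3*π.
  (u')² squared terms: (-8)²·∫cos(4x)² dx = 64·π/2 = 32*π;  (-2)²·∫sin(2x)² dx = 4·π/2 = 2*π;  (3)²·∫cos(3x)² dx = 9·π/2 = 9*π/2.
  (u')² cross terms: 2·(-8)·(-2)·∫cos(4x)·sin(2x) dx = 32·(0) = 0;  2·(-8)·(3)·∫cos(4x)·cos(3x) dx = -48·(0) = 0;  2·(-2)·(3)·∫sin(2x)·cos(3x) dx = -12·(-4/5) = 48/5.
  So ∫_0^π (u')² dx = 32*π + 2*π + 9*π/2 + 0 + 0 + 48/5 = 48/5 + 77*π/2.
||u||_{H^1}^2 = (12/5 + 3*π) + (48/5 + 77*π/2) = 12 + 83*π/2.


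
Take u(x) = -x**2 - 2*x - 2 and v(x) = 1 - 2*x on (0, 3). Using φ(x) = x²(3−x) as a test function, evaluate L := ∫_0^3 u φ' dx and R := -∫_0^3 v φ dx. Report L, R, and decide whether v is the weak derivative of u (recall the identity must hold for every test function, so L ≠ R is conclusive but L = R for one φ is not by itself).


LHS = 189/5, RHS = 351/20. No, v is not the weak derivative of u.

u(x) = -x**2 - 2*x - 2, classical derivative u'(x) = -2*x - 2.
φ(x) = x²(3−x), so φ'(x) = 3*x*(2 - x).
Note φ(0) = φ(3) = 0, so the boundary term u·φ vanishes.
LHS = ∫_0^3 u(x) φ'(x) dx = ∫_0^3 (3*x^4 - 6*x^2 - 12*x) dx. Term by term:
  ∫_0^3 3*x^4 dx = 729/5;  ∫_0^3 -6*x^2 dx = -54;  ∫_0^3 -12*x dx = -54.
Sum: 729/5 − 54 − 54 = 189/5.
So LHS = 189/5.
∫_0^3 v(x) φ(x) dx = ∫_0^3 (2*x^4 - 7*x^3 + 3*x^2) dx. Term by term:
  ∫_0^3 2*x^4 dx = 486/5;  ∫_0^3 -7*x^3 dx = -567/4;  ∫_0^3 3*x^2 dx = 27.
Sum: 486/5 − 567/4 + 27 = -351/20.
So RHS = -∫_0^3 v(x) φ(x) dx = 351/20.
LHS − RHS = 81/4 ≠ 0, so the identity fails.
(For a valid weak derivative the identity must hold for EVERY test function, in particular this one. The failure shows v is NOT the weak derivative of u.)
Correct weak derivative would be u'(x) = -2*x - 2.


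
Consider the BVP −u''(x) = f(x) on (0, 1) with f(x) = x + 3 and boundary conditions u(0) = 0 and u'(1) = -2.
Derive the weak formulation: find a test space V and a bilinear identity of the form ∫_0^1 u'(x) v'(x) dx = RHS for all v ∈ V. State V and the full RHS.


V = {v ∈ H^1(0, 1) : v(0) = 0} (test functions vanish at x = 0 where u is specified); weak form: ∫_0^1 u'v' dx = ∫_0^1 (x + 3) v dx − 2·v(1) for all v ∈ V.

Multiply both sides by a test function v and integrate from 0 to 1:
  ∫_0^1 −u''(x) v(x) dx = ∫_0^1 f(x) v(x) dx.
Integrate the LHS by parts once:
  ∫_0^1 −u'' v dx = −[u'(x) v(x)]_0^1 + ∫_0^1 u'(x) v'(x) dx.
Thus ∫_0^1 u'(x) v'(x) dx = ∫_0^1 f(x) v(x) dx + [u'(x) v(x)]_0^1.
Choose V so that boundary terms are either known or forced to vanish.
Mixed BC: u(0) = 0 (Dirichlet) and u'(1) = -2 (Neumann). Define V = {v ∈ H^1(0, 1) : v(0) = 0}. Then [u' v]_0^1 = u'(1)·v(1) − u'(0)·0 = − 2·v(1).
Weak formulation: find u (satisfying any essential BC) such that ∫_0^1 u'(x) v'(x) dx = ∫_0^1 f v dx − 2·v(1) for all v ∈ V (Dirichlet at 0 absorbed into V; Neumann datum at x = 1 contributes the boundary term).
Substituting f(x) = x + 3, the right-hand side is ∫_0^1 (x + 3) v dx − 2·v(1).


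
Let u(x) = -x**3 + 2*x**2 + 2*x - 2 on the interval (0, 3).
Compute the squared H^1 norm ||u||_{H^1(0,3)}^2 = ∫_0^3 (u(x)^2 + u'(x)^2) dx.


||u||_{H^1}^2 = 2829/35

The H^1 norm (squared) on an interval (0, L) is
  ||u||_{H^1}^2 = ∫_0^L u(x)^2 dx + ∫_0^L u'(x)^2 dx.
Compute u'(x) = -3*x**2 + 4*x + 2.
Then u(x)^2 = x**6 - 4*x**5 + 12*x**3 - 4*x**2 - 8*x + 4 and u'(x)^2 = 9*x**4 - 24*x**3 + 4*x**2 + 16*x + 4.
Integrate each monomial from 0 to 3 using ∫_0^3 c·x^n dx = c·3^(n+1)/(n+1):
  ∫_0^3 u(x)^2 dx = ∫_0^3 (x^6 - 4*x^5 + 12*x^3 - 4*x^2 - 8*x + 4) dx. Term by term:
    ∫_0^3 x^6 dx = 2187/7;  ∫_0^3 -4*x^5 dx = -486;  ∫_0^3 12*x^3 dx = 243;
    ∫_0^3 -4*x^2 dx = -36;  ∫_0^3 -8*x dx = -36;  ∫_0^3 4 dx = 12.
  Sum: 2187/7 − 486 + 243 − 36 − 36 + 12 = 66/7.
  ∫_0^3 u'(x)^2 dx = ∫_0^3 (9*x^4 - 24*x^3 + 4*x^2 + 16*x + 4) dx. Term by term:
    ∫_0^3 9*x^4 dx = 2187/5;  ∫_0^3 -24*x^3 dx = -486;  ∫_0^3 4*x^2 dx = 36;
    ∫_0^3 16*x dx = 72;  ∫_0^3 4 dx = 12.
  Sum: 2187/5 − 486 + 36 + 72 + 12 = 357/5.
Adding: ||u||_{H^1}^2 = 66/7 + 357/5 = 2829/35.


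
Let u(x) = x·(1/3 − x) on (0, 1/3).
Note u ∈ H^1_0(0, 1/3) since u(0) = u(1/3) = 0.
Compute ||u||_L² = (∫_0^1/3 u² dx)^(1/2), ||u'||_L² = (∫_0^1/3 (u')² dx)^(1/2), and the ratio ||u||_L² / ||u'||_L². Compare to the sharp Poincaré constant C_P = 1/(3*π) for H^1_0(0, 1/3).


||u||_L² / ||u'||_L² = sqrt(10)/30 < C_P = 1/(3*π).

u(x) = x·(1/3 − x), so u'(x) = 1/3 - 2*x.
u(x) = x·(1/3 − x) vanishes at x = 0 and x = 1/3, so u ∈ H^1_0(0, 1/3). Differentiate via the product rule and integrate the resulting polynomials term by term.
  ∫_0^1/3 u² dx = ∫_0^1/3 (x^4 - 2*x^3/3 + x^2/9) dx. Term by term:
    ∫_0^1/3 x^4 dx = 1/1215;  ∫_0^1/3 -2*x^3/3 dx = -1/486;  ∫_0^1/3 x^2/9 dx = 1/729.
  Sum: 1/1215 − 1/486 + 1/729 = 1/7290.
  ∫_0^1/3 (u')² dx = ∫_0^1/3 (4*x^2 - 4*x/3 + 1/9) dx. Term by term:
    ∫_0^1/3 4*x^2 dx = 4/81;  ∫_0^1/3 -4*x/3 dx = -2/27;  ∫_0^1/3 1/9 dx = 1/27.
  Sum: 4/81 − 2/27 + 1/27 = 1/81.
∫_0^1/3 u² dx = 1/7290, so ||u||_L² = sqrt(10)/270.
∫_0^1/3 (u')² dx = 1/81, so ||u'||_L² = 1/9.
Ratio ||u||_L² / ||u'||_L² = sqrt(10)/30.
Sharp Poincaré constant on H^1_0(0, 1/3) is C_P = L/π = 1/(3*π), achieved by sin(3*π·x).
A polynomial bump cannot attain the sharp Poincaré constant (only the first sine eigenfunction does), so the ratio is strictly less than C_P, consistent with ||u||_L² ≤ C_P ||u'||_L².
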